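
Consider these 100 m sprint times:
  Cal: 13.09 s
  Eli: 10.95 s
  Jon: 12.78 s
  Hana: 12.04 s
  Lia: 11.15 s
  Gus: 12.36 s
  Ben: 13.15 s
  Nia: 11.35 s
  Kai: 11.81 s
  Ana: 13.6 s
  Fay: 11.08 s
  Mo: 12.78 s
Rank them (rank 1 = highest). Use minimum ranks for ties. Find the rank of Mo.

4

Sorted (descending): 13.6, 13.15, 13.09, 12.78, 12.78, 12.36, 12.04, 11.81, 11.35, 11.15, 11.08, 10.95
The 2 values of 12.78 occupy positions 4–5 → each gets rank 4.
Mo has value 12.78 s → rank 4.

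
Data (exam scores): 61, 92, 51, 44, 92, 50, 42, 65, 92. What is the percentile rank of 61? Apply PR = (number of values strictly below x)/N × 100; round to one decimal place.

44.4

N = 9.
Strictly below 61: 4. Equal to 61: 1.
PR = 4/9 × 100 = 44.4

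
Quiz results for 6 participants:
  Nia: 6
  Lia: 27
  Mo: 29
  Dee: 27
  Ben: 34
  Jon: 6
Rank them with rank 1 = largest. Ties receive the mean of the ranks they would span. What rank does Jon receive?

5.5

Sorted (descending): 34, 29, 27, 27, 6, 6
The 2 values of 27 occupy positions 3–4 → average rank (3+4)/2 = 3.5.
The 2 values of 6 occupy positions 5–6 → average rank (5+6)/2 = 5.5.
Jon has value 6 → rank 5.5.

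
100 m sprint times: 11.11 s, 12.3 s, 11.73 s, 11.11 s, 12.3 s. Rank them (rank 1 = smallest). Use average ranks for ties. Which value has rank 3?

11.73

Sorted (ascending): 11.11, 11.11, 11.73, 12.3, 12.3
The 2 values of 11.11 occupy positions 1–2 → average rank (1+2)/2 = 1.5.
The 2 values of 12.3 occupy positions 4–5 → average rank (4+5)/2 = 4.5.
Rank 3 → value 11.73.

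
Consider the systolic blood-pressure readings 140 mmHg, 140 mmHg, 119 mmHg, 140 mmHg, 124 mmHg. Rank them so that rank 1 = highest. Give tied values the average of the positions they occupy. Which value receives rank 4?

Sorted (descending): 140, 140, 140, 124, 119
The 3 values of 140 occupy positions 1–3 → average rank 2.
Rank 4 → value 124.

124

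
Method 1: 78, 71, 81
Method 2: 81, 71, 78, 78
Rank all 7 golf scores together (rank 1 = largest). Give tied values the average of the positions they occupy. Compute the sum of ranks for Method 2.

16

Sorted (descending): 81, 81, 78, 78, 78, 71, 71
The 2 values of 81 occupy positions 1–2 → average rank (1+2)/2 = 1.5.
The 3 values of 78 occupy positions 3–5 → average rank 4.
The 2 values of 71 occupy positions 6–7 → average rank (6+7)/2 = 6.5.
Method 2 values → pooled ranks: 81→1.5, 71→6.5, 78→4, 78→4
Rank sum = 1.5 + 6.5 + 4 + 4 = 16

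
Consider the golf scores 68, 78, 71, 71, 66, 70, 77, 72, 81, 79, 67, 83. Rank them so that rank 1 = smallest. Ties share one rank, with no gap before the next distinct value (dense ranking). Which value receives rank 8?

78

Sorted (ascending): 66, 67, 68, 70, 71, 71, 72, 77, 78, 79, 81, 83
The 2 values of 71 share dense rank 5.
Remaining distinct values take the next consecutive integers.
Rank 8 → value 78.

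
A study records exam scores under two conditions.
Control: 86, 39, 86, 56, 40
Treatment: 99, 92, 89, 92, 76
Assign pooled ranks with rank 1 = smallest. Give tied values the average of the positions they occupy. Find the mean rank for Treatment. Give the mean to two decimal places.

7.60

Sorted (ascending): 39, 40, 56, 76, 86, 86, 89, 92, 92, 99
The 2 values of 86 occupy positions 5–6 → average rank (5+6)/2 = 5.5.
The 2 values of 92 occupy positions 8–9 → average rank (8+9)/2 = 8.5.
Treatment values → pooled ranks: 99→10, 92→8.5, 89→7, 92→8.5, 76→4
Mean rank = (10 + 8.5 + 7 + 8.5 + 4) / 5 = 7.60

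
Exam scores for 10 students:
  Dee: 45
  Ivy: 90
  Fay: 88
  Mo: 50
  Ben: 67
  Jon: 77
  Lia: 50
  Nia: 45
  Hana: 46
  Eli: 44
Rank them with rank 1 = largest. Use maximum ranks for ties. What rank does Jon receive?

Sorted (descending): 90, 88, 77, 67, 50, 50, 46, 45, 45, 44
The 2 values of 50 occupy positions 5–6 → each gets rank 6.
The 2 values of 45 occupy positions 8–9 → each gets rank 9.
Jon has value 77 → rank 3.

3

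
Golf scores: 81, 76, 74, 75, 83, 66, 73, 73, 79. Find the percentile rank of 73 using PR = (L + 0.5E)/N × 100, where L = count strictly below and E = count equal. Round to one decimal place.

N = 9.
Strictly below 73: 1. Equal to 73: 2.
PR = (1 + 0.5·2)/9 × 100 = 22.2

22.2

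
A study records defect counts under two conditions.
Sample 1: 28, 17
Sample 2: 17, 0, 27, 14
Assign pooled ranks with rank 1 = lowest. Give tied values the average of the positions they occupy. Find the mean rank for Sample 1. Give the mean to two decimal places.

Sorted (ascending): 0, 14, 17, 17, 27, 28
The 2 values of 17 occupy positions 3–4 → average rank (3+4)/2 = 3.5.
Sample 1 values → pooled ranks: 28→6, 17→3.5
Mean rank = (6 + 3.5) / 2 = 4.75

4.75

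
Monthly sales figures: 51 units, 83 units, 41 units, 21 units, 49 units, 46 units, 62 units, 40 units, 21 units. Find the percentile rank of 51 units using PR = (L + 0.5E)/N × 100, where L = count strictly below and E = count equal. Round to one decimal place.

N = 9.
Strictly below 51: 6. Equal to 51: 1.
PR = (6 + 0.5·1)/9 × 100 = 72.2

72.2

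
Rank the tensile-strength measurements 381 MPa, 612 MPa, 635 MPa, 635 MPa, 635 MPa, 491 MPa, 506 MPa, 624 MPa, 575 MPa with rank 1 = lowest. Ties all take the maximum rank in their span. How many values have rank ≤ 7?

Sorted (ascending): 381, 491, 506, 575, 612, 624, 635, 635, 635
The 3 values of 635 occupy positions 7–9 → each gets rank 9.
Ranks ≤ 7: {1, 2, 3, 4, 5, 6} → 6 values.

6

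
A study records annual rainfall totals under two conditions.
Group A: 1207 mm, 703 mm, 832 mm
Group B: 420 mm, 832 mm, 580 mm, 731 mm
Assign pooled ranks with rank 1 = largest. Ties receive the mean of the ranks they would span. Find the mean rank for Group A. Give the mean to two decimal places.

2.83

Sorted (descending): 1207, 832, 832, 731, 703, 580, 420
The 2 values of 832 occupy positions 2–3 → average rank (2+3)/2 = 2.5.
Group A values → pooled ranks: 1207→1, 703→5, 832→2.5
Mean rank = (1 + 5 + 2.5) / 3 = 2.83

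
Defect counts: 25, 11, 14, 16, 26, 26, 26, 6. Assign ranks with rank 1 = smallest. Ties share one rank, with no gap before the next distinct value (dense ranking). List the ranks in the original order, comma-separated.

Sorted (ascending): 6, 11, 14, 16, 25, 26, 26, 26
The 3 values of 26 share dense rank 6.
Remaining distinct values take the next consecutive integers.

5, 2, 3, 4, 6, 6, 6, 1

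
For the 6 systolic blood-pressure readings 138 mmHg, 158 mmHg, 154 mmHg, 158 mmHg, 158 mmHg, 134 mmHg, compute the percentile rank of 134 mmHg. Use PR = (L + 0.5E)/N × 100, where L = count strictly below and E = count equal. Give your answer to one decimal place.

8.3

N = 6.
Strictly below 134: 0. Equal to 134: 1.
PR = (0 + 0.5·1)/6 × 100 = 8.3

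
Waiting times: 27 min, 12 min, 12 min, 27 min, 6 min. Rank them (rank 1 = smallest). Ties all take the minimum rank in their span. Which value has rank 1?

6

Sorted (ascending): 6, 12, 12, 27, 27
The 2 values of 12 occupy positions 2–3 → each gets rank 2.
The 2 values of 27 occupy positions 4–5 → each gets rank 4.
Rank 1 → value 6.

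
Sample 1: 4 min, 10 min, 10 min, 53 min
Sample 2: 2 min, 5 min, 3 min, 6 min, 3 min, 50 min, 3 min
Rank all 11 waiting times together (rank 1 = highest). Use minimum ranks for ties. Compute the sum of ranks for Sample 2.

48

Sorted (descending): 53, 50, 10, 10, 6, 5, 4, 3, 3, 3, 2
The 2 values of 10 occupy positions 3–4 → each gets rank 3.
The 3 values of 3 occupy positions 8–10 → each gets rank 8.
Sample 2 values → pooled ranks: 2→11, 5→6, 3→8, 6→5, 3→8, 50→2, 3→8
Rank sum = 11 + 6 + 8 + 5 + 8 + 2 + 8 = 48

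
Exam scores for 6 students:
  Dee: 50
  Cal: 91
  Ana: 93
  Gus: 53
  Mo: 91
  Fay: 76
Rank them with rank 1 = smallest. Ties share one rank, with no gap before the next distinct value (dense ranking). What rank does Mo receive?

Sorted (ascending): 50, 53, 76, 91, 91, 93
The 2 values of 91 share dense rank 4.
Remaining distinct values take the next consecutive integers.
Mo has value 91 → rank 4.

4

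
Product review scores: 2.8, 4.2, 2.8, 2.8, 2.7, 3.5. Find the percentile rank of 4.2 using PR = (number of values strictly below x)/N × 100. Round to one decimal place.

83.3

N = 6.
Strictly below 4.2: 5. Equal to 4.2: 1.
PR = 5/6 × 100 = 83.3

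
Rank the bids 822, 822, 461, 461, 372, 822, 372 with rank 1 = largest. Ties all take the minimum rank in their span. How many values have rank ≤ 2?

Sorted (descending): 822, 822, 822, 461, 461, 372, 372
The 3 values of 822 occupy positions 1–3 → each gets rank 1.
The 2 values of 461 occupy positions 4–5 → each gets rank 4.
The 2 values of 372 occupy positions 6–7 → each gets rank 6.
Ranks ≤ 2: {1, 1, 1} → 3 values.

3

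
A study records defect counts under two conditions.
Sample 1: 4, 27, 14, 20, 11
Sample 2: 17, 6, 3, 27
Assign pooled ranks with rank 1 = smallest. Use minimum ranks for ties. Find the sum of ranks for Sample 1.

Sorted (ascending): 3, 4, 6, 11, 14, 17, 20, 27, 27
The 2 values of 27 occupy positions 8–9 → each gets rank 8.
Sample 1 values → pooled ranks: 4→2, 27→8, 14→5, 20→7, 11→4
Rank sum = 2 + 8 + 5 + 7 + 4 = 26

26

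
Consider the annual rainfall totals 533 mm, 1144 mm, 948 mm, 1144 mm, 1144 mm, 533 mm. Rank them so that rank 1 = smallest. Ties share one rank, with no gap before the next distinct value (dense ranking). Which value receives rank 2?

Sorted (ascending): 533, 533, 948, 1144, 1144, 1144
The 2 values of 533 share dense rank 1.
The 3 values of 1144 share dense rank 3.
Remaining distinct values take the next consecutive integers.
Rank 2 → value 948.

948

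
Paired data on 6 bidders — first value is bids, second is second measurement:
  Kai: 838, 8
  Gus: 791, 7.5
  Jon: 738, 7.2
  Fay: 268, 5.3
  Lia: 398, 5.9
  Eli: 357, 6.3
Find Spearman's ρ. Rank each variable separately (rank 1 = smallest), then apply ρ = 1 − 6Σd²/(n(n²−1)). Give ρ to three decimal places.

Ranks of variable 1: 6, 5, 4, 1, 3, 2
Ranks of variable 2: 6, 5, 4, 1, 2, 3
d = r₁ − r₂: 0, 0, 0, 0, 1, -1
d²: 0, 0, 0, 0, 1, 1; Σd² = 2
ρ = 1 − 6·2/(6·35) = 1 − 12/210 = 0.943

0.943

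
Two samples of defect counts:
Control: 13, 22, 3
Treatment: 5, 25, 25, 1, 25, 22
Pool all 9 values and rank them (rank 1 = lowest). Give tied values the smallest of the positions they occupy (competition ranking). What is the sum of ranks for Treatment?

Sorted (ascending): 1, 3, 5, 13, 22, 22, 25, 25, 25
The 2 values of 22 occupy positions 5–6 → each gets rank 5.
The 3 values of 25 occupy positions 7–9 → each gets rank 7.
Treatment values → pooled ranks: 5→3, 25→7, 25→7, 1→1, 25→7, 22→5
Rank sum = 3 + 7 + 7 + 1 + 7 + 5 = 30

30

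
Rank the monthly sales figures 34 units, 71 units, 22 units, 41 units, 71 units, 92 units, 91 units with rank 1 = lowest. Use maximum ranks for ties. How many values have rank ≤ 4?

3

Sorted (ascending): 22, 34, 41, 71, 71, 91, 92
The 2 values of 71 occupy positions 4–5 → each gets rank 5.
Ranks ≤ 4: {1, 2, 3} → 3 values.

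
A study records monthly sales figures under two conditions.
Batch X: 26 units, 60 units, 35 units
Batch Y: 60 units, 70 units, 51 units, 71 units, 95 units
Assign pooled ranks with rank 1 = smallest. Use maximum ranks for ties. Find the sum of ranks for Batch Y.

29

Sorted (ascending): 26, 35, 51, 60, 60, 70, 71, 95
The 2 values of 60 occupy positions 4–5 → each gets rank 5.
Batch Y values → pooled ranks: 60→5, 70→6, 51→3, 71→7, 95→8
Rank sum = 5 + 6 + 3 + 7 + 8 = 29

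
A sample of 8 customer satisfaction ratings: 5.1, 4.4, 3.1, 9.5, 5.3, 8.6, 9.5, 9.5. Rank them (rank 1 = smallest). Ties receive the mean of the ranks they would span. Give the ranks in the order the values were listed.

Sorted (ascending): 3.1, 4.4, 5.1, 5.3, 8.6, 9.5, 9.5, 9.5
The 3 values of 9.5 occupy positions 6–8 → average rank 7.

3, 2, 1, 7, 4, 5, 7, 7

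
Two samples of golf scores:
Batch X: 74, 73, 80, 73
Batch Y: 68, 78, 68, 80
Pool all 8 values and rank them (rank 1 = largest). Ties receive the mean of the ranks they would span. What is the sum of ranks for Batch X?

16.5

Sorted (descending): 80, 80, 78, 74, 73, 73, 68, 68
The 2 values of 80 occupy positions 1–2 → average rank (1+2)/2 = 1.5.
The 2 values of 73 occupy positions 5–6 → average rank (5+6)/2 = 5.5.
The 2 values of 68 occupy positions 7–8 → average rank (7+8)/2 = 7.5.
Batch X values → pooled ranks: 74→4, 73→5.5, 80→1.5, 73→5.5
Rank sum = 4 + 5.5 + 1.5 + 5.5 = 16.5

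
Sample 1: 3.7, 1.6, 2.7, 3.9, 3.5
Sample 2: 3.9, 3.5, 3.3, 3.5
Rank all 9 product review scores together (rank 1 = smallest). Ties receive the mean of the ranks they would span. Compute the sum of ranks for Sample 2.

21.5

Sorted (ascending): 1.6, 2.7, 3.3, 3.5, 3.5, 3.5, 3.7, 3.9, 3.9
The 3 values of 3.5 occupy positions 4–6 → average rank 5.
The 2 values of 3.9 occupy positions 8–9 → average rank (8+9)/2 = 8.5.
Sample 2 values → pooled ranks: 3.9→8.5, 3.5→5, 3.3→3, 3.5→5
Rank sum = 8.5 + 5 + 3 + 5 = 21.5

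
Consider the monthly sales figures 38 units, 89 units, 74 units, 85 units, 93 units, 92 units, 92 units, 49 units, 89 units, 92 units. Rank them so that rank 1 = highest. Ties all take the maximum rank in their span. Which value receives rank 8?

Sorted (descending): 93, 92, 92, 92, 89, 89, 85, 74, 49, 38
The 3 values of 92 occupy positions 2–4 → each gets rank 4.
The 2 values of 89 occupy positions 5–6 → each gets rank 6.
Rank 8 → value 74.

74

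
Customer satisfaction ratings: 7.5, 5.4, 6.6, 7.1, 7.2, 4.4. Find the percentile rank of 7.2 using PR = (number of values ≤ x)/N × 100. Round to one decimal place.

N = 6.
Strictly below 7.2: 4. Equal to 7.2: 1.
PR = 5/6 × 100 = 83.3

83.3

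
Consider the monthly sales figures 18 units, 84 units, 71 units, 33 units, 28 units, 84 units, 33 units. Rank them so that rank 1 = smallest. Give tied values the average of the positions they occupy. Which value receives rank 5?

71

Sorted (ascending): 18, 28, 33, 33, 71, 84, 84
The 2 values of 33 occupy positions 3–4 → average rank (3+4)/2 = 3.5.
The 2 values of 84 occupy positions 6–7 → average rank (6+7)/2 = 6.5.
Rank 5 → value 71.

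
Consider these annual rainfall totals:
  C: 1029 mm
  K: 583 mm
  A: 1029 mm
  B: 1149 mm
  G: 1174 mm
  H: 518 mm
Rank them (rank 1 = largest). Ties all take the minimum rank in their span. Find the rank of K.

5

Sorted (descending): 1174, 1149, 1029, 1029, 583, 518
The 2 values of 1029 occupy positions 3–4 → each gets rank 3.
K has value 583 mm → rank 5.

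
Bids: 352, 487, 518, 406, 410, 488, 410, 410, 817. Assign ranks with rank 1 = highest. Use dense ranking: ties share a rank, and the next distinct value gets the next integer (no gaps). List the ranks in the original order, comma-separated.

7, 4, 2, 6, 5, 3, 5, 5, 1

Sorted (descending): 817, 518, 488, 487, 410, 410, 410, 406, 352
The 3 values of 410 share dense rank 5.
Remaining distinct values take the next consecutive integers.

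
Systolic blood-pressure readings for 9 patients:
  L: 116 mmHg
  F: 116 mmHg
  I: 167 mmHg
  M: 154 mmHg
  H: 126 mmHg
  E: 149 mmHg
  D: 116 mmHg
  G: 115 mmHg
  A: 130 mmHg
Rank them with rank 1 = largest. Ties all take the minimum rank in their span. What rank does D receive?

6

Sorted (descending): 167, 154, 149, 130, 126, 116, 116, 116, 115
The 3 values of 116 occupy positions 6–8 → each gets rank 6.
D has value 116 mmHg → rank 6.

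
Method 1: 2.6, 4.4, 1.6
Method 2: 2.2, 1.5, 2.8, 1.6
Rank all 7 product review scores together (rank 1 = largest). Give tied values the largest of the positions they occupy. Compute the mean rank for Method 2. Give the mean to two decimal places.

Sorted (descending): 4.4, 2.8, 2.6, 2.2, 1.6, 1.6, 1.5
The 2 values of 1.6 occupy positions 5–6 → each gets rank 6.
Method 2 values → pooled ranks: 2.2→4, 1.5→7, 2.8→2, 1.6→6
Mean rank = (4 + 7 + 2 + 6) / 4 = 4.75

4.75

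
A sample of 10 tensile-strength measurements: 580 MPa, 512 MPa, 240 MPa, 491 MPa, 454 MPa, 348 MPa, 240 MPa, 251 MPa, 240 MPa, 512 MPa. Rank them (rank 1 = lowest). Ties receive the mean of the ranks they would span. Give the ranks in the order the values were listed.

10, 8.5, 2, 7, 6, 5, 2, 4, 2, 8.5

Sorted (ascending): 240, 240, 240, 251, 348, 454, 491, 512, 512, 580
The 3 values of 240 occupy positions 1–3 → average rank 2.
The 2 values of 512 occupy positions 8–9 → average rank (8+9)/2 = 8.5.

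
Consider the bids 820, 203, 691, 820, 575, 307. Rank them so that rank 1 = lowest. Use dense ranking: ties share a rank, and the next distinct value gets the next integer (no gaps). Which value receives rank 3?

575

Sorted (ascending): 203, 307, 575, 691, 820, 820
The 2 values of 820 share dense rank 5.
Remaining distinct values take the next consecutive integers.
Rank 3 → value 575.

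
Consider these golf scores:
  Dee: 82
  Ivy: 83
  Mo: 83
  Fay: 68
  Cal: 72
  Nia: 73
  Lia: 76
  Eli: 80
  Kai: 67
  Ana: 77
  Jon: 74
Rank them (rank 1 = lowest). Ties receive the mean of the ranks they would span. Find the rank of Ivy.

Sorted (ascending): 67, 68, 72, 73, 74, 76, 77, 80, 82, 83, 83
The 2 values of 83 occupy positions 10–11 → average rank (10+11)/2 = 10.5.
Ivy has value 83 → rank 10.5.

10.5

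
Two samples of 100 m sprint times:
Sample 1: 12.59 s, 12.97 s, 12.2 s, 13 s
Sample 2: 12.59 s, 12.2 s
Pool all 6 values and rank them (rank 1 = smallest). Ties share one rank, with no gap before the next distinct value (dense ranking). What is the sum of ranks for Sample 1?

10

Sorted (ascending): 12.2, 12.2, 12.59, 12.59, 12.97, 13
The 2 values of 12.2 share dense rank 1.
The 2 values of 12.59 share dense rank 2.
Remaining distinct values take the next consecutive integers.
Sample 1 values → pooled ranks: 12.59→2, 12.97→3, 12.2→1, 13→4
Rank sum = 2 + 3 + 1 + 4 = 10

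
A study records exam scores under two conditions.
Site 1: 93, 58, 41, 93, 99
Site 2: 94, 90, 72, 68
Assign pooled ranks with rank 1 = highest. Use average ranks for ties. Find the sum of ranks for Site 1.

25

Sorted (descending): 99, 94, 93, 93, 90, 72, 68, 58, 41
The 2 values of 93 occupy positions 3–4 → average rank (3+4)/2 = 3.5.
Site 1 values → pooled ranks: 93→3.5, 58→8, 41→9, 93→3.5, 99→1
Rank sum = 3.5 + 8 + 9 + 3.5 + 1 = 25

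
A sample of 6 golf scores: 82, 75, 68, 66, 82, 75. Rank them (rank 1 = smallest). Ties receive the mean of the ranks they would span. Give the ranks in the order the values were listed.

5.5, 3.5, 2, 1, 5.5, 3.5

Sorted (ascending): 66, 68, 75, 75, 82, 82
The 2 values of 75 occupy positions 3–4 → average rank (3+4)/2 = 3.5.
The 2 values of 82 occupy positions 5–6 → average rank (5+6)/2 = 5.5.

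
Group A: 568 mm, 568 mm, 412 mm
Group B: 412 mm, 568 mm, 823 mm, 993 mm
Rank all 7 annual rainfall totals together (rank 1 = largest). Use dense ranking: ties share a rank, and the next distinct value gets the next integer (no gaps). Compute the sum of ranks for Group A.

Sorted (descending): 993, 823, 568, 568, 568, 412, 412
The 3 values of 568 share dense rank 3.
The 2 values of 412 share dense rank 4.
Remaining distinct values take the next consecutive integers.
Group A values → pooled ranks: 568→3, 568→3, 412→4
Rank sum = 3 + 3 + 4 = 10

10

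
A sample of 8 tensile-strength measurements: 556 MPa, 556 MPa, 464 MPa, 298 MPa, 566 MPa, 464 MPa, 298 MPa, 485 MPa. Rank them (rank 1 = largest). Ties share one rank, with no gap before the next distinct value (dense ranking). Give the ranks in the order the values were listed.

2, 2, 4, 5, 1, 4, 5, 3

Sorted (descending): 566, 556, 556, 485, 464, 464, 298, 298
The 2 values of 556 share dense rank 2.
The 2 values of 464 share dense rank 4.
The 2 values of 298 share dense rank 5.
Remaining distinct values take the next consecutive integers.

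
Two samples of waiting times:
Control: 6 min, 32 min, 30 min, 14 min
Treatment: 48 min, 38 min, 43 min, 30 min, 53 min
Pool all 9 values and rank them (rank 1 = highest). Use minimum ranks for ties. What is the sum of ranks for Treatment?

Sorted (descending): 53, 48, 43, 38, 32, 30, 30, 14, 6
The 2 values of 30 occupy positions 6–7 → each gets rank 6.
Treatment values → pooled ranks: 48→2, 38→4, 43→3, 30→6, 53→1
Rank sum = 2 + 4 + 3 + 6 + 1 = 16

16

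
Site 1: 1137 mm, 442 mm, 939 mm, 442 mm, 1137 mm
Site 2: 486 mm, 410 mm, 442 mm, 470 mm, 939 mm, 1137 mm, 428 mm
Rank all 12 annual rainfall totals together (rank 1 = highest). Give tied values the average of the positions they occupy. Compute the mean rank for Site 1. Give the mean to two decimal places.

5.30

Sorted (descending): 1137, 1137, 1137, 939, 939, 486, 470, 442, 442, 442, 428, 410
The 3 values of 1137 occupy positions 1–3 → average rank 2.
The 2 values of 939 occupy positions 4–5 → average rank (4+5)/2 = 4.5.
The 3 values of 442 occupy positions 8–10 → average rank 9.
Site 1 values → pooled ranks: 1137→2, 442→9, 939→4.5, 442→9, 1137→2
Mean rank = (2 + 9 + 4.5 + 9 + 2) / 5 = 5.30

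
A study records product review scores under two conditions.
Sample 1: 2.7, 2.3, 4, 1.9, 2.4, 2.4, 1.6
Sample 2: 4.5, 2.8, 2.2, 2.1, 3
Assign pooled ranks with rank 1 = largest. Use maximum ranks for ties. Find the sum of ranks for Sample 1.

52

Sorted (descending): 4.5, 4, 3, 2.8, 2.7, 2.4, 2.4, 2.3, 2.2, 2.1, 1.9, 1.6
The 2 values of 2.4 occupy positions 6–7 → each gets rank 7.
Sample 1 values → pooled ranks: 2.7→5, 2.3→8, 4→2, 1.9→11, 2.4→7, 2.4→7, 1.6→12
Rank sum = 5 + 8 + 2 + 11 + 7 + 7 + 12 = 52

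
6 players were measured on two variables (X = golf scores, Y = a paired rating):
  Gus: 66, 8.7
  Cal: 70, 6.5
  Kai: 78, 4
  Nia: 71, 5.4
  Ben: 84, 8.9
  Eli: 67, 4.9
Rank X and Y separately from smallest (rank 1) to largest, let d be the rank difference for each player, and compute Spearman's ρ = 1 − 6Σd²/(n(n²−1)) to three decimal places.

Ranks of variable 1: 1, 3, 5, 4, 6, 2
Ranks of variable 2: 5, 4, 1, 3, 6, 2
d = r₁ − r₂: -4, -1, 4, 1, 0, 0
d²: 16, 1, 16, 1, 0, 0; Σd² = 34
ρ = 1 − 6·34/(6·35) = 1 − 204/210 = 0.029

0.029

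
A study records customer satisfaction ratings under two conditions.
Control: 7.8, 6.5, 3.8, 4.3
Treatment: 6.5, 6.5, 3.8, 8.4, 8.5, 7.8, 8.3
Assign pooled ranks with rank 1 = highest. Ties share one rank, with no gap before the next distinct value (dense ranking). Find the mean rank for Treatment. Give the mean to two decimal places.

Sorted (descending): 8.5, 8.4, 8.3, 7.8, 7.8, 6.5, 6.5, 6.5, 4.3, 3.8, 3.8
The 2 values of 7.8 share dense rank 4.
The 3 values of 6.5 share dense rank 5.
The 2 values of 3.8 share dense rank 7.
Remaining distinct values take the next consecutive integers.
Treatment values → pooled ranks: 6.5→5, 6.5→5, 3.8→7, 8.4→2, 8.5→1, 7.8→4, 8.3→3
Mean rank = (5 + 5 + 7 + 2 + 1 + 4 + 3) / 7 = 3.86

3.86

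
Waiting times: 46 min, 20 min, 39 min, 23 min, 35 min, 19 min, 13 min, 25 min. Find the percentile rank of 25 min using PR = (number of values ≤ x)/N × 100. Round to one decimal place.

62.5

N = 8.
Strictly below 25: 4. Equal to 25: 1.
PR = 5/8 × 100 = 62.5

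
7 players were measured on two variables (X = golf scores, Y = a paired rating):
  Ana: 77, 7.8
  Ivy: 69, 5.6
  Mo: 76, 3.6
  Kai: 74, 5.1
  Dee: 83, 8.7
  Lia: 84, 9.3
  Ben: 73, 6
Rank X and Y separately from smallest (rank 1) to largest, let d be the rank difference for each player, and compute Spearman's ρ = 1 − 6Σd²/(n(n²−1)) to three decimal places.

Ranks of variable 1: 5, 1, 4, 3, 6, 7, 2
Ranks of variable 2: 5, 3, 1, 2, 6, 7, 4
d = r₁ − r₂: 0, -2, 3, 1, 0, 0, -2
d²: 0, 4, 9, 1, 0, 0, 4; Σd² = 18
ρ = 1 − 6·18/(7·48) = 1 − 108/336 = 0.679

0.679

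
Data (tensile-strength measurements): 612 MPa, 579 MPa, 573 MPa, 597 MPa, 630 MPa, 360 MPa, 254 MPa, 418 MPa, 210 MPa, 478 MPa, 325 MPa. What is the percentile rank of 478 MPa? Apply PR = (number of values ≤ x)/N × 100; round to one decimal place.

54.5

N = 11.
Strictly below 478: 5. Equal to 478: 1.
PR = 6/11 × 100 = 54.5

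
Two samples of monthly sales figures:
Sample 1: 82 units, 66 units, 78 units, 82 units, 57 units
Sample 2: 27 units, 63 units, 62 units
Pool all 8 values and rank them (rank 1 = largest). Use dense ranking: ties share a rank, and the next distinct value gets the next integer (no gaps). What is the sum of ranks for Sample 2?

Sorted (descending): 82, 82, 78, 66, 63, 62, 57, 27
The 2 values of 82 share dense rank 1.
Remaining distinct values take the next consecutive integers.
Sample 2 values → pooled ranks: 27→7, 63→4, 62→5
Rank sum = 7 + 4 + 5 = 16

16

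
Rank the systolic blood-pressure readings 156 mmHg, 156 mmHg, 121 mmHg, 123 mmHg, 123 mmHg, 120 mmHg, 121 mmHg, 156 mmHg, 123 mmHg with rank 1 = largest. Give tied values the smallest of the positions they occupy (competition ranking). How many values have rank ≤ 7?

8

Sorted (descending): 156, 156, 156, 123, 123, 123, 121, 121, 120
The 3 values of 156 occupy positions 1–3 → each gets rank 1.
The 3 values of 123 occupy positions 4–6 → each gets rank 4.
The 2 values of 121 occupy positions 7–8 → each gets rank 7.
Ranks ≤ 7: {1, 1, 1, 4, 4, 4, 7, 7} → 8 values.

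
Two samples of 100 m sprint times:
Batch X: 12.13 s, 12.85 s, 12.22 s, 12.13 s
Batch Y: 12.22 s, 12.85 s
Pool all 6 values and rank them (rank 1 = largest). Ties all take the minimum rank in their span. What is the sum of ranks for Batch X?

14

Sorted (descending): 12.85, 12.85, 12.22, 12.22, 12.13, 12.13
The 2 values of 12.85 occupy positions 1–2 → each gets rank 1.
The 2 values of 12.22 occupy positions 3–4 → each gets rank 3.
The 2 values of 12.13 occupy positions 5–6 → each gets rank 5.
Batch X values → pooled ranks: 12.13→5, 12.85→1, 12.22→3, 12.13→5
Rank sum = 5 + 1 + 3 + 5 = 14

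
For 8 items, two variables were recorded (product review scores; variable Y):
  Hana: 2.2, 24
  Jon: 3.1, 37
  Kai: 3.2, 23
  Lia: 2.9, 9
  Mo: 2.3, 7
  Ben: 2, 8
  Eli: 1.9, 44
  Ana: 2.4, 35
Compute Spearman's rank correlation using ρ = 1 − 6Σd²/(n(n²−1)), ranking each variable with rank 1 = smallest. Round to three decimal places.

Ranks of variable 1: 3, 7, 8, 6, 4, 2, 1, 5
Ranks of variable 2: 5, 7, 4, 3, 1, 2, 8, 6
d = r₁ − r₂: -2, 0, 4, 3, 3, 0, -7, -1
d²: 4, 0, 16, 9, 9, 0, 49, 1; Σd² = 88
ρ = 1 − 6·88/(8·63) = 1 − 528/504 = -0.048

-0.048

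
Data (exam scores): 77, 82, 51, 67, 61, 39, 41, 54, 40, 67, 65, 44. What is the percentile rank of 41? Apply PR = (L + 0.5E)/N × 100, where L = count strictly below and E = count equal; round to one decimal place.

20.8

N = 12.
Strictly below 41: 2. Equal to 41: 1.
PR = (2 + 0.5·1)/12 × 100 = 20.8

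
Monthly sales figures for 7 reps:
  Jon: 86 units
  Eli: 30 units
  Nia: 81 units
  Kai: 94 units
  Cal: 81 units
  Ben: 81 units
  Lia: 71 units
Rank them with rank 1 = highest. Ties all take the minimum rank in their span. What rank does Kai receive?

Sorted (descending): 94, 86, 81, 81, 81, 71, 30
The 3 values of 81 occupy positions 3–5 → each gets rank 3.
Kai has value 94 units → rank 1.

1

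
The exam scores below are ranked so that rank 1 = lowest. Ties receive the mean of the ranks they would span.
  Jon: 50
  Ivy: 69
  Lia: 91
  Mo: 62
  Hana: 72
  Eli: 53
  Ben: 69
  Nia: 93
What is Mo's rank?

3

Sorted (ascending): 50, 53, 62, 69, 69, 72, 91, 93
The 2 values of 69 occupy positions 4–5 → average rank (4+5)/2 = 4.5.
Mo has value 62 → rank 3.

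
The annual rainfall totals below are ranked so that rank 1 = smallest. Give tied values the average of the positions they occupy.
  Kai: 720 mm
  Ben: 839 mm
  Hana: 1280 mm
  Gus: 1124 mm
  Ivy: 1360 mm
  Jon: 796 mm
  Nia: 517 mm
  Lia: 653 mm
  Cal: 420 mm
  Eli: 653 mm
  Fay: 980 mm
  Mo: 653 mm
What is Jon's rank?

7

Sorted (ascending): 420, 517, 653, 653, 653, 720, 796, 839, 980, 1124, 1280, 1360
The 3 values of 653 occupy positions 3–5 → average rank 4.
Jon has value 796 mm → rank 7.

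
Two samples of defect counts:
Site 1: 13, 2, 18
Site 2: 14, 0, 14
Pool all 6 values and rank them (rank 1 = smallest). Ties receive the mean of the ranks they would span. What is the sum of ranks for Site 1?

11

Sorted (ascending): 0, 2, 13, 14, 14, 18
The 2 values of 14 occupy positions 4–5 → average rank (4+5)/2 = 4.5.
Site 1 values → pooled ranks: 13→3, 2→2, 18→6
Rank sum = 3 + 2 + 6 = 11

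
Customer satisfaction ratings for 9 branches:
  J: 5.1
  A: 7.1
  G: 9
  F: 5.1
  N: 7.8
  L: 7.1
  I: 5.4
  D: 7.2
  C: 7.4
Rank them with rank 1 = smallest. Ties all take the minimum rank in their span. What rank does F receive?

1

Sorted (ascending): 5.1, 5.1, 5.4, 7.1, 7.1, 7.2, 7.4, 7.8, 9
The 2 values of 5.1 occupy positions 1–2 → each gets rank 1.
The 2 values of 7.1 occupy positions 4–5 → each gets rank 4.
F has value 5.1 → rank 1.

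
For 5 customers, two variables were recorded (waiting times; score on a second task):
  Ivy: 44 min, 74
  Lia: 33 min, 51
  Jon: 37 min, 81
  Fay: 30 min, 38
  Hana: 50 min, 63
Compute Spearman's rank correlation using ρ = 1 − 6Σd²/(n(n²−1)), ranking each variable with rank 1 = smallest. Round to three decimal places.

0.600

Ranks of variable 1: 4, 2, 3, 1, 5
Ranks of variable 2: 4, 2, 5, 1, 3
d = r₁ − r₂: 0, 0, -2, 0, 2
d²: 0, 0, 4, 0, 4; Σd² = 8
ρ = 1 − 6·8/(5·24) = 1 − 48/120 = 0.600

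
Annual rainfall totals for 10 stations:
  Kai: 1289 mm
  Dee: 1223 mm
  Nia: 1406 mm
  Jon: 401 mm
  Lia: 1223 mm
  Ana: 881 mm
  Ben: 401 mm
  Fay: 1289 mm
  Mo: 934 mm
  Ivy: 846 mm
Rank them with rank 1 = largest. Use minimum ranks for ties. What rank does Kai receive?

2

Sorted (descending): 1406, 1289, 1289, 1223, 1223, 934, 881, 846, 401, 401
The 2 values of 1289 occupy positions 2–3 → each gets rank 2.
The 2 values of 1223 occupy positions 4–5 → each gets rank 4.
The 2 values of 401 occupy positions 9–10 → each gets rank 9.
Kai has value 1289 mm → rank 2.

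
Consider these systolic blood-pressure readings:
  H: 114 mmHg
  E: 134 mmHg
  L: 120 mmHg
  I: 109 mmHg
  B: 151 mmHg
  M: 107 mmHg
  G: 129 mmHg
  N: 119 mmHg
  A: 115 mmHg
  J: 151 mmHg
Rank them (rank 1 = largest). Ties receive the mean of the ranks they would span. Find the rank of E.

3

Sorted (descending): 151, 151, 134, 129, 120, 119, 115, 114, 109, 107
The 2 values of 151 occupy positions 1–2 → average rank (1+2)/2 = 1.5.
E has value 134 mmHg → rank 3.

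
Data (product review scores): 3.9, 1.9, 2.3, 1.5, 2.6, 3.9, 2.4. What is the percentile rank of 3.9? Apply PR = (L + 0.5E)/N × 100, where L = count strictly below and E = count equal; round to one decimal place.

N = 7.
Strictly below 3.9: 5. Equal to 3.9: 2.
PR = (5 + 0.5·2)/7 × 100 = 85.7

85.7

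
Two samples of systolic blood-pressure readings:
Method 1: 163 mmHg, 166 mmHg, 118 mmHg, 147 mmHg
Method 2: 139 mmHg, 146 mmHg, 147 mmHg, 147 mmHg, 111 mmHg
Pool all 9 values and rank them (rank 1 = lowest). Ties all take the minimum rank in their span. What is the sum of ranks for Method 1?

Sorted (ascending): 111, 118, 139, 146, 147, 147, 147, 163, 166
The 3 values of 147 occupy positions 5–7 → each gets rank 5.
Method 1 values → pooled ranks: 163→8, 166→9, 118→2, 147→5
Rank sum = 8 + 9 + 2 + 5 = 24

24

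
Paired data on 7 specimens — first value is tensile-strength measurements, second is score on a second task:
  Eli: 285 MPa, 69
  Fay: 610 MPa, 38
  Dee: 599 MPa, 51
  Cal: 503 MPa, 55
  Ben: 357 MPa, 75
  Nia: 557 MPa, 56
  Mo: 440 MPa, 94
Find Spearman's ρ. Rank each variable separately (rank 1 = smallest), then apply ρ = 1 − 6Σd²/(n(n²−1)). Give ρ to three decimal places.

Ranks of variable 1: 1, 7, 6, 4, 2, 5, 3
Ranks of variable 2: 5, 1, 2, 3, 6, 4, 7
d = r₁ − r₂: -4, 6, 4, 1, -4, 1, -4
d²: 16, 36, 16, 1, 16, 1, 16; Σd² = 102
ρ = 1 − 6·102/(7·48) = 1 − 612/336 = -0.821

-0.821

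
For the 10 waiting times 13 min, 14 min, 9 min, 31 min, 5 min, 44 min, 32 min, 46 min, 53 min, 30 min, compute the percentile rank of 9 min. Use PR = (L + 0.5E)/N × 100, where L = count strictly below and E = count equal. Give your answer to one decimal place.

15.0

N = 10.
Strictly below 9: 1. Equal to 9: 1.
PR = (1 + 0.5·1)/10 × 100 = 15.0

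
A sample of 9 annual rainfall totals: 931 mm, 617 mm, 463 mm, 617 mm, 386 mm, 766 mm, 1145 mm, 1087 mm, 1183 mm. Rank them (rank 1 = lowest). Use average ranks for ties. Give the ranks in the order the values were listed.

Sorted (ascending): 386, 463, 617, 617, 766, 931, 1087, 1145, 1183
The 2 values of 617 occupy positions 3–4 → average rank (3+4)/2 = 3.5.

6, 3.5, 2, 3.5, 1, 5, 8, 7, 9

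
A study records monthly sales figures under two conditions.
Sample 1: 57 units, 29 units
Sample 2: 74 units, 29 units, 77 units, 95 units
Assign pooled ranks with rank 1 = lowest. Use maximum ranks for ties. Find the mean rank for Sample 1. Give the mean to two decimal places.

2.50

Sorted (ascending): 29, 29, 57, 74, 77, 95
The 2 values of 29 occupy positions 1–2 → each gets rank 2.
Sample 1 values → pooled ranks: 57→3, 29→2
Mean rank = (3 + 2) / 2 = 2.50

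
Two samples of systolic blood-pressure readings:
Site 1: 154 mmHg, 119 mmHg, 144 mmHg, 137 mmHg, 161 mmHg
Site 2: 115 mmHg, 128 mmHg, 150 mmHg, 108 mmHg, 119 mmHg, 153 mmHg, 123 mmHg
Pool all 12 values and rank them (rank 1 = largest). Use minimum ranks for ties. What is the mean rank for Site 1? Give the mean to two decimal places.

Sorted (descending): 161, 154, 153, 150, 144, 137, 128, 123, 119, 119, 115, 108
The 2 values of 119 occupy positions 9–10 → each gets rank 9.
Site 1 values → pooled ranks: 154→2, 119→9, 144→5, 137→6, 161→1
Mean rank = (2 + 9 + 5 + 6 + 1) / 5 = 4.60

4.60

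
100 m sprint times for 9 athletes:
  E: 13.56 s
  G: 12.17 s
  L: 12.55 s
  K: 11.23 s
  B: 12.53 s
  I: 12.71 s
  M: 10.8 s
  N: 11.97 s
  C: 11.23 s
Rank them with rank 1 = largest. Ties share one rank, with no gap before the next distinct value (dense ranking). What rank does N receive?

6

Sorted (descending): 13.56, 12.71, 12.55, 12.53, 12.17, 11.97, 11.23, 11.23, 10.8
The 2 values of 11.23 share dense rank 7.
Remaining distinct values take the next consecutive integers.
N has value 11.97 s → rank 6.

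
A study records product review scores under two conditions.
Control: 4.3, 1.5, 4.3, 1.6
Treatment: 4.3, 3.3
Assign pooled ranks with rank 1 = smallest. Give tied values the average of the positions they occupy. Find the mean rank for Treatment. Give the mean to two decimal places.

4.00

Sorted (ascending): 1.5, 1.6, 3.3, 4.3, 4.3, 4.3
The 3 values of 4.3 occupy positions 4–6 → average rank 5.
Treatment values → pooled ranks: 4.3→5, 3.3→3
Mean rank = (5 + 3) / 2 = 4.00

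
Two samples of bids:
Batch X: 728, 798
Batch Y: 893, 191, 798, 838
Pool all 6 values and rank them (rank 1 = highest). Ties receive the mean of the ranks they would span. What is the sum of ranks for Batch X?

8.5

Sorted (descending): 893, 838, 798, 798, 728, 191
The 2 values of 798 occupy positions 3–4 → average rank (3+4)/2 = 3.5.
Batch X values → pooled ranks: 728→5, 798→3.5
Rank sum = 5 + 3.5 = 8.5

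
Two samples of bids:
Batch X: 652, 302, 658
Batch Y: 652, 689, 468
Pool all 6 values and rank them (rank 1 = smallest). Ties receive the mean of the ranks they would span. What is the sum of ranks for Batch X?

9.5

Sorted (ascending): 302, 468, 652, 652, 658, 689
The 2 values of 652 occupy positions 3–4 → average rank (3+4)/2 = 3.5.
Batch X values → pooled ranks: 652→3.5, 302→1, 658→5
Rank sum = 3.5 + 1 + 5 = 9.5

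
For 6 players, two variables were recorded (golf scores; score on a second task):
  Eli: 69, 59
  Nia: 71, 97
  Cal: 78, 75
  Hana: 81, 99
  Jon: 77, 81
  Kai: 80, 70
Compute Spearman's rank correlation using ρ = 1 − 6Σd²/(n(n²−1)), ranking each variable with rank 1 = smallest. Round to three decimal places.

0.429

Ranks of variable 1: 1, 2, 4, 6, 3, 5
Ranks of variable 2: 1, 5, 3, 6, 4, 2
d = r₁ − r₂: 0, -3, 1, 0, -1, 3
d²: 0, 9, 1, 0, 1, 9; Σd² = 20
ρ = 1 − 6·20/(6·35) = 1 − 120/210 = 0.429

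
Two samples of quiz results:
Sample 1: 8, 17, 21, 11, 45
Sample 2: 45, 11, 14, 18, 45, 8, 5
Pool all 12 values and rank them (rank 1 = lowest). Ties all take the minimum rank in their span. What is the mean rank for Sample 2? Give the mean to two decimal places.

5.86

Sorted (ascending): 5, 8, 8, 11, 11, 14, 17, 18, 21, 45, 45, 45
The 2 values of 8 occupy positions 2–3 → each gets rank 2.
The 2 values of 11 occupy positions 4–5 → each gets rank 4.
The 3 values of 45 occupy positions 10–12 → each gets rank 10.
Sample 2 values → pooled ranks: 45→10, 11→4, 14→6, 18→8, 45→10, 8→2, 5→1
Mean rank = (10 + 4 + 6 + 8 + 10 + 2 + 1) / 7 = 5.86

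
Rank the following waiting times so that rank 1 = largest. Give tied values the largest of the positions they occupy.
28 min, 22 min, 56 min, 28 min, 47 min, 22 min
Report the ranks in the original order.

Sorted (descending): 56, 47, 28, 28, 22, 22
The 2 values of 28 occupy positions 3–4 → each gets rank 4.
The 2 values of 22 occupy positions 5–6 → each gets rank 6.

4, 6, 1, 4, 2, 6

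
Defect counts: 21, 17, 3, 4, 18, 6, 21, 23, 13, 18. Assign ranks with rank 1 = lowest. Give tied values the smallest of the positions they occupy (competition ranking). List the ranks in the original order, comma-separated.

Sorted (ascending): 3, 4, 6, 13, 17, 18, 18, 21, 21, 23
The 2 values of 18 occupy positions 6–7 → each gets rank 6.
The 2 values of 21 occupy positions 8–9 → each gets rank 8.

8, 5, 1, 2, 6, 3, 8, 10, 4, 6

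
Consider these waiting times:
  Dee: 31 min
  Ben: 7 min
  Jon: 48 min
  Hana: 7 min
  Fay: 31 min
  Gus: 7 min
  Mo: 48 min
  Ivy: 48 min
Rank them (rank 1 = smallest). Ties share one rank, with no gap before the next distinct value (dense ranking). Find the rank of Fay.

2

Sorted (ascending): 7, 7, 7, 31, 31, 48, 48, 48
The 3 values of 7 share dense rank 1.
The 2 values of 31 share dense rank 2.
The 3 values of 48 share dense rank 3.
Fay has value 31 min → rank 2.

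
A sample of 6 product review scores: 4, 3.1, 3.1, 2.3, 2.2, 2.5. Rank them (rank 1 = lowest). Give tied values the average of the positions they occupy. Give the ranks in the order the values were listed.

6, 4.5, 4.5, 2, 1, 3

Sorted (ascending): 2.2, 2.3, 2.5, 3.1, 3.1, 4
The 2 values of 3.1 occupy positions 4–5 → average rank (4+5)/2 = 4.5.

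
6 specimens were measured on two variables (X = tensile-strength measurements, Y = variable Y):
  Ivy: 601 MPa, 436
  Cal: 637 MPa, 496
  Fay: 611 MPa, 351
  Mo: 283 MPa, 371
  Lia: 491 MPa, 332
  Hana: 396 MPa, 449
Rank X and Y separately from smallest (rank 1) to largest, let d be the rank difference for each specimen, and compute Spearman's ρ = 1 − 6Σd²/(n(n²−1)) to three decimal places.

Ranks of variable 1: 4, 6, 5, 1, 3, 2
Ranks of variable 2: 4, 6, 2, 3, 1, 5
d = r₁ − r₂: 0, 0, 3, -2, 2, -3
d²: 0, 0, 9, 4, 4, 9; Σd² = 26
ρ = 1 − 6·26/(6·35) = 1 − 156/210 = 0.257

0.257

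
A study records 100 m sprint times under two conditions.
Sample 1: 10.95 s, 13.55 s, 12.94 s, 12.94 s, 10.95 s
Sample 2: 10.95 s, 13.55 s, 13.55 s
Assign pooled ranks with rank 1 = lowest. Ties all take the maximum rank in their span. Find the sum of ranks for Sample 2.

Sorted (ascending): 10.95, 10.95, 10.95, 12.94, 12.94, 13.55, 13.55, 13.55
The 3 values of 10.95 occupy positions 1–3 → each gets rank 3.
The 2 values of 12.94 occupy positions 4–5 → each gets rank 5.
The 3 values of 13.55 occupy positions 6–8 → each gets rank 8.
Sample 2 values → pooled ranks: 10.95→3, 13.55→8, 13.55→8
Rank sum = 3 + 8 + 8 = 19

19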